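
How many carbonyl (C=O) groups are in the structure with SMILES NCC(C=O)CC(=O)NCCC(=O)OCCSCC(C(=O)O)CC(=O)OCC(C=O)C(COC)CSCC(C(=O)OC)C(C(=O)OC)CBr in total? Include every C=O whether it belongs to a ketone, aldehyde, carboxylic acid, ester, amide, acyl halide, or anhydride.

8

CH(CHO): aldehyde, 1 C=O (running total 1).
CH2CONHCH2: amide, 1 C=O (running total 2).
CH2COOCH2: ester, 1 C=O (running total 3).
CH(COOH): carboxylic acid, 1 C=O (running total 4).
CH2COOCH2: ester, 1 C=O (running total 5).
CH(CHO): aldehyde, 1 C=O (running total 6).
CH(COOCH3): ester, 1 C=O (running total 7).
CH(COOCH3): ester, 1 C=O (running total 8).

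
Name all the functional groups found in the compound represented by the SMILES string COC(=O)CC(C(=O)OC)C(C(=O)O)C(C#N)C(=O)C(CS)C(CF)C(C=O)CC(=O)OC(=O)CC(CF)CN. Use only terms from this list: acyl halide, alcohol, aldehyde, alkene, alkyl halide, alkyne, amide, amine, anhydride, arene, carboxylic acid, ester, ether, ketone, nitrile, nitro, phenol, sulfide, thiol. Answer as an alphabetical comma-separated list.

aldehyde, alkyl halide, amine, anhydride, carboxylic acid, ester, ketone, nitrile, thiol

CH3O–C(=O)–: carbonyl C bonded to C and to –OCH3 → ester (not ketone + ether).
pendant –COOCH3: carbonyl C bonded to C and –OCH3 → ester.
pendant –COOH: carbonyl C bonded to C and –OH → carboxylic acid.
pendant –C≡N: nitrile.
–C(=O)– with carbon on both sides → ketone.
pendant –CH2SH → thiol.
pendant –CH2X: halogen on sp³ carbon → alkyl halide.
pendant –CHO: carbonyl C bonded to C and H → aldehyde.
two acyl groups sharing one oxygen, –C(=O)–O–C(=O)– → anhydride.
pendant –CH2X: halogen on sp³ carbon → alkyl halide.
–NH2 on an sp³ carbon with no adjacent C=O → amine.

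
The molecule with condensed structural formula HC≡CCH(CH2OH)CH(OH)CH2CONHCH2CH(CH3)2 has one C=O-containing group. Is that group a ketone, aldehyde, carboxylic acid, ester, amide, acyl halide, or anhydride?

amide

The carbonyl is in the CH2CONHCH2 segment: –C(=O)–N– linkage → amide (the N is not an amine).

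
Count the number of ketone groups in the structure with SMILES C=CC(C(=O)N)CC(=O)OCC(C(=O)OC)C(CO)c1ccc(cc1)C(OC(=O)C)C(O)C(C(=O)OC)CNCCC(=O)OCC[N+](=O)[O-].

C=C double bond → alkene.
pendant –CONH2: carbonyl C bonded to C and N → amide.
–C(=O)–O–C with C on the carbonyl side → ester.
pendant –COOCH3: carbonyl C bonded to C and –OCH3 → ester.
pendant –CH2OH on an sp³ backbone C → alcohol.
para-disubstituted benzene ring → arene.
pendant –OC(=O)CH3: an acyloxy group → ester.
–OH on an sp³ carbon → alcohol (secondary).
pendant –COOCH3: carbonyl C bonded to C and –OCH3 → ester.
C–N–C with sp³ carbons and no adjacent C=O → amine (secondary).
–C(=O)–O–C with C on the carbonyl side → ester.
–NO2 on carbon → nitro group.
No segment is a ketone: CH(CONH2) is amide, not ketone; CH2COOCH2 is ester, not ketone; CH(COOCH3) is ester, not ketone. → 0.

0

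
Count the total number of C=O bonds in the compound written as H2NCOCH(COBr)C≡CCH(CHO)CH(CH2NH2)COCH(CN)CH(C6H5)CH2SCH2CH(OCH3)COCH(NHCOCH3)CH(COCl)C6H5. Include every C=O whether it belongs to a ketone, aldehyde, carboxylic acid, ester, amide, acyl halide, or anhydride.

7

H2NCO: amide, 1 C=O (running total 1).
CH(COBr): acyl halide, 1 C=O (running total 2).
CH(CHO): aldehyde, 1 C=O (running total 3).
CO: ketone, 1 C=O (running total 4).
CO: ketone, 1 C=O (running total 5).
CH(NHCOCH3): amide, 1 C=O (running total 6).
CH(COCl): acyl halide, 1 C=O (running total 7).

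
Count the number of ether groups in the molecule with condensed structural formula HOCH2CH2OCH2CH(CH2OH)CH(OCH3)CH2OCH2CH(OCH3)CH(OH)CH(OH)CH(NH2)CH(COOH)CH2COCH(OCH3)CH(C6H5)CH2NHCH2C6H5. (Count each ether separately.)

5

Taking each segment in turn:
  HOCH2: HO– on an sp³ carbon → alcohol.
  CH2OCH2: C–O–C with sp³ carbons on both sides and no adjacent C=O → ether.
  CH(CH2OH): pendant –CH2OH on an sp³ backbone C → alcohol.
  CH(OCH3): pendant –OCH3: C–O–C with sp³ C, no adjacent C=O → ether.
  CH2OCH2: C–O–C with sp³ carbons on both sides and no adjacent C=O → ether.
  CH(OCH3): pendant –OCH3: C–O–C with sp³ C, no adjacent C=O → ether.
  CH(OH): –OH on an sp³ carbon → alcohol (secondary).
  CH(OH): –OH on an sp³ carbon → alcohol (secondary).
  CH(NH2): –NH2 on an sp³ carbon with no adjacent C=O → amine.
  CH(COOH): pendant –COOH: carbonyl C bonded to C and –OH → carboxylic acid.
  CO: –C(=O)– with carbon on both sides → ketone.
  CH(OCH3): pendant –OCH3: C–O–C with sp³ C, no adjacent C=O → ether.
  CH(C6H5): pendant –C6H5: benzene ring → arene.
  CH2NHCH2: C–N–C with sp³ carbons and no adjacent C=O → amine (secondary).
  C6H5: –C6H5 phenyl ring → arene.
Ether appears at: CH2OCH2, CH(OCH3), CH2OCH2, CH(OCH3), CH(OCH3) → 5.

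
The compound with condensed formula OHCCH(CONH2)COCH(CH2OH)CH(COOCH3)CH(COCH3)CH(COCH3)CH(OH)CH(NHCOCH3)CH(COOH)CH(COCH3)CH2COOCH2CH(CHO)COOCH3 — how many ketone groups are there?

4

Reading the structure from left to right:
  OHC: terminal –CHO: carbonyl C bonded to H and C → aldehyde.
  CH(CONH2): pendant –CONH2: carbonyl C bonded to C and N → amide.
  CO: –C(=O)– with carbon on both sides → ketone.
  CH(CH2OH): pendant –CH2OH on an sp³ backbone C → alcohol.
  CH(COOCH3): pendant –COOCH3: carbonyl C bonded to C and –OCH3 → ester.
  CH(COCH3): pendant –COCH3: carbonyl C bonded to two carbons → ketone.
  CH(COCH3): pendant –COCH3: carbonyl C bonded to two carbons → ketone.
  CH(OH): –OH on an sp³ carbon → alcohol (secondary).
  CH(NHCOCH3): pendant –NHC(=O)CH3: N bonded to a carbonyl → amide (not amine).
  CH(COOH): pendant –COOH: carbonyl C bonded to C and –OH → carboxylic acid.
  CH(COCH3): pendant –COCH3: carbonyl C bonded to two carbons → ketone.
  CH2COOCH2: –C(=O)–O–C with C on the carbonyl side → ester.
  CH(CHO): pendant –CHO: carbonyl C bonded to C and H → aldehyde.
  COOCH3: –C(=O)OCH3: carbonyl C bonded to C and to –OCH3 → ester (not ketone + ether).
Ketone appears at: CO, CH(COCH3), CH(COCH3), CH(COCH3) → 4.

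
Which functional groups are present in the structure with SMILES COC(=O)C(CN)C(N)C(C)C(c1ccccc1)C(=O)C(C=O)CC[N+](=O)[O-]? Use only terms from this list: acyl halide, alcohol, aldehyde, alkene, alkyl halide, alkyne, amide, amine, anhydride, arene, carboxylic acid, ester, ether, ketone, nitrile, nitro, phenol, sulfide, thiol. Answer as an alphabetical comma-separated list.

aldehyde, amine, arene, ester, ketone, nitro

Taking each segment in turn:
  CH3OOC: CH3O–C(=O)–: carbonyl C bonded to C and to –OCH3 → ester (not ketone + ether).
  CH(CH2NH2): pendant –CH2NH2: N on sp³ C, no adjacent C=O → amine.
  CH(NH2): –NH2 on an sp³ carbon with no adjacent C=O → amine.
  CH(C6H5): pendant –C6H5: benzene ring → arene.
  CO: –C(=O)– with carbon on both sides → ketone.
  CH(CHO): pendant –CHO: carbonyl C bonded to C and H → aldehyde.
  CH2NO2: –NO2 on carbon → nitro group.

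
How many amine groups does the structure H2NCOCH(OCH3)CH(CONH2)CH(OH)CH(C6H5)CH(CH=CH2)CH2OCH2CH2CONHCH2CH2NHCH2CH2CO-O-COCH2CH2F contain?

Reading the structure from left to right:
  H2NCO: –C(=O)NH2: carbonyl C bonded to C and to N → amide (the N is not a separate amine).
  CH(OCH3): pendant –OCH3: C–O–C with sp³ C, no adjacent C=O → ether.
  CH(CONH2): pendant –CONH2: carbonyl C bonded to C and N → amide.
  CH(OH): –OH on an sp³ carbon → alcohol (secondary).
  CH(C6H5): pendant –C6H5: benzene ring → arene.
  CH(CH=CH2): pendant –CH=CH2: C=C double bond → alkene.
  CH2OCH2: C–O–C with sp³ carbons on both sides and no adjacent C=O → ether.
  CH2CONHCH2: –C(=O)–N– linkage → amide (the N is not an amine).
  CH2NHCH2: C–N–C with sp³ carbons and no adjacent C=O → amine (secondary).
  CH2CO-O-COCH2: two acyl groups sharing one oxygen, –C(=O)–O–C(=O)– → anhydride.
  CH2F: halogen on an sp³ carbon → alkyl halide.
Amine appears at: CH2NHCH2 → 1.

1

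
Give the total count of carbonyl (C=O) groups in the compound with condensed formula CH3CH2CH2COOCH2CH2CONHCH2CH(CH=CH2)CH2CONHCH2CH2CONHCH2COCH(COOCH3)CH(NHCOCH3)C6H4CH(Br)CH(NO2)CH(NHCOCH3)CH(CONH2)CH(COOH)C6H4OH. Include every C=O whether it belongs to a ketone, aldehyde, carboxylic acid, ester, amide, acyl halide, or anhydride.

CH2COOCH2: ester, 1 C=O (running total 1).
CH2CONHCH2: amide, 1 C=O (running total 2).
CH2CONHCH2: amide, 1 C=O (running total 3).
CH2CONHCH2: amide, 1 C=O (running total 4).
CO: ketone, 1 C=O (running total 5).
CH(COOCH3): ester, 1 C=O (running total 6).
CH(NHCOCH3): amide, 1 C=O (running total 7).
CH(NHCOCH3): amide, 1 C=O (running total 8).
CH(CONH2): amide, 1 C=O (running total 9).
CH(COOH): carboxylic acid, 1 C=O (running total 10).

10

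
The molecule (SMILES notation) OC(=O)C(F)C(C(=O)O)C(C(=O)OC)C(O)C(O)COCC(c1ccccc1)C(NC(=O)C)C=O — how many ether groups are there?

–COOH: carbonyl C bonded to –OH and C → carboxylic acid (the –OH is not a separate alcohol).
halogen on an sp³ carbon → alkyl halide.
pendant –COOH: carbonyl C bonded to C and –OH → carboxylic acid.
pendant –COOCH3: carbonyl C bonded to C and –OCH3 → ester.
–OH on an sp³ carbon → alcohol (secondary).
–OH on an sp³ carbon → alcohol (secondary).
C–O–C with sp³ carbons on both sides and no adjacent C=O → ether.
pendant –C6H5: benzene ring → arene.
pendant –NHC(=O)CH3: N bonded to a carbonyl → amide (not amine).
terminal –CHO: carbonyl C bonded to H and C → aldehyde.
Ether appears at: CH2OCH2 → 1.

1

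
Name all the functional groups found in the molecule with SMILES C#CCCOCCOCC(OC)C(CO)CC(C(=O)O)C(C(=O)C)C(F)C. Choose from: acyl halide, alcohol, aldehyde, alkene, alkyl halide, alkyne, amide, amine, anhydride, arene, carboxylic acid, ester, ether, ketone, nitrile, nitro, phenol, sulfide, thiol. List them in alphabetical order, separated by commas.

alcohol, alkyl halide, alkyne, carboxylic acid, ether, ketone

Working along the chain:
  HC≡C: C≡C triple bond → alkyne.
  CH2OCH2: C–O–C with sp³ carbons on both sides and no adjacent C=O → ether.
  CH2OCH2: C–O–C with sp³ carbons on both sides and no adjacent C=O → ether.
  CH(OCH3): pendant –OCH3: C–O–C with sp³ C, no adjacent C=O → ether.
  CH(CH2OH): pendant –CH2OH on an sp³ backbone C → alcohol.
  CH(COOH): pendant –COOH: carbonyl C bonded to C and –OH → carboxylic acid.
  CH(COCH3): pendant –COCH3: carbonyl C bonded to two carbons → ketone.
  CH(F): halogen on an sp³ carbon → alkyl halide.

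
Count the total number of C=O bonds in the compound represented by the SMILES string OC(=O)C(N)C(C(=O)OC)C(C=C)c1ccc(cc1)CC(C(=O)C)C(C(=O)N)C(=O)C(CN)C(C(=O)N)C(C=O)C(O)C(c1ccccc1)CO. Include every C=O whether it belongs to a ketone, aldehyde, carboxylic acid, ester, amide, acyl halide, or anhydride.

7

HOOC: carboxylic acid, 1 C=O (running total 1).
CH(COOCH3): ester, 1 C=O (running total 2).
CH(COCH3): ketone, 1 C=O (running total 3).
CH(CONH2): amide, 1 C=O (running total 4).
CO: ketone, 1 C=O (running total 5).
CH(CONH2): amide, 1 C=O (running total 6).
CH(CHO): aldehyde, 1 C=O (running total 7).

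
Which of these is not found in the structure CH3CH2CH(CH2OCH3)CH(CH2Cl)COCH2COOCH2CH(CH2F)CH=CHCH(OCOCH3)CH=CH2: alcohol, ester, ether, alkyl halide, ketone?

ether: present (CH(CH2OCH3) — pendant –CH2OCH3: C–O–C linkage → ether).
alkyl halide: present (CH(CH2Cl) — pendant –CH2X: halogen on sp³ carbon → alkyl halide).
ketone: present (CO — –C(=O)– with carbon on both sides → ketone).
ester: present (CH2COOCH2 — –C(=O)–O–C with C on the carbonyl side → ester).
alcohol: no segment matches this pattern.

alcohol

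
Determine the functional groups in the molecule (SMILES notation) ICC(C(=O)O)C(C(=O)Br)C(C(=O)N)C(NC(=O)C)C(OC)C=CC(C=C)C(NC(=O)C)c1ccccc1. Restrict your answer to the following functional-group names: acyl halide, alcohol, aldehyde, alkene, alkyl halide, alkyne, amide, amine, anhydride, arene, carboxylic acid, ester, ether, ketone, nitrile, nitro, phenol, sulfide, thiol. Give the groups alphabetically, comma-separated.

Working along the chain:
  ICH2: halogen on an sp³ carbon → alkyl halide.
  CH(COOH): pendant –COOH: carbonyl C bonded to C and –OH → carboxylic acid.
  CH(COBr): pendant –C(=O)X: carbonyl C bonded to C and halogen → acyl halide.
  CH(CONH2): pendant –CONH2: carbonyl C bonded to C and N → amide.
  CH(NHCOCH3): pendant –NHC(=O)CH3: N bonded to a carbonyl → amide (not amine).
  CH(OCH3): pendant –OCH3: C–O–C with sp³ C, no adjacent C=O → ether.
  CH=CH: C=C double bond → alkene.
  CH(CH=CH2): pendant –CH=CH2: C=C double bond → alkene.
  CH(NHCOCH3): pendant –NHC(=O)CH3: N bonded to a carbonyl → amide (not amine).
  C6H5: –C6H5 phenyl ring → arene.

acyl halide, alkene, alkyl halide, amide, arene, carboxylic acid, ether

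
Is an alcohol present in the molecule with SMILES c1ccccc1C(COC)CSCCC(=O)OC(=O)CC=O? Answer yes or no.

no

Taking each segment in turn:
  C6H5: C6H5– phenyl ring → arene.
  CH(CH2OCH3): pendant –CH2OCH3: C–O–C linkage → ether.
  CH2SCH2: C–S–C linkage → sulfide (thioether).
  CH2CO-O-COCH2: two acyl groups sharing one oxygen, –C(=O)–O–C(=O)– → anhydride.
  CHO: terminal –CHO: carbonyl C bonded to H and C → aldehyde.
The groups actually present are: aldehyde, anhydride, arene, ether, sulfide.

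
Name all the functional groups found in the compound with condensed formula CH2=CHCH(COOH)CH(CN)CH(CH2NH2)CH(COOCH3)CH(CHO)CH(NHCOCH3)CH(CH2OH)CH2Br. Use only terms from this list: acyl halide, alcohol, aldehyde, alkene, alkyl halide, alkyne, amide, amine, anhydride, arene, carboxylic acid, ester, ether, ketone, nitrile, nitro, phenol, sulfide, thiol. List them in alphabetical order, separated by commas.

alcohol, aldehyde, alkene, alkyl halide, amide, amine, carboxylic acid, ester, nitrile

Taking each segment in turn:
  CH2=CH: C=C double bond → alkene.
  CH(COOH): pendant –COOH: carbonyl C bonded to C and –OH → carboxylic acid.
  CH(CN): pendant –C≡N: nitrile.
  CH(CH2NH2): pendant –CH2NH2: N on sp³ C, no adjacent C=O → amine.
  CH(COOCH3): pendant –COOCH3: carbonyl C bonded to C and –OCH3 → ester.
  CH(CHO): pendant –CHO: carbonyl C bonded to C and H → aldehyde.
  CH(NHCOCH3): pendant –NHC(=O)CH3: N bonded to a carbonyl → amide (not amine).
  CH(CH2OH): pendant –CH2OH on an sp³ backbone C → alcohol.
  CH2Br: halogen on an sp³ carbon → alkyl halide.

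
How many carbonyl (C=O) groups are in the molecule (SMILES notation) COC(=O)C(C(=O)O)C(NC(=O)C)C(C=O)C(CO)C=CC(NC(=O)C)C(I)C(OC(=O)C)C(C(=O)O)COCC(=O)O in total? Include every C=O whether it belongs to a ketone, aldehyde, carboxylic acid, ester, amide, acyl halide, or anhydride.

8

CH3OOC: ester, 1 C=O (running total 1).
CH(COOH): carboxylic acid, 1 C=O (running total 2).
CH(NHCOCH3): amide, 1 C=O (running total 3).
CH(CHO): aldehyde, 1 C=O (running total 4).
CH(NHCOCH3): amide, 1 C=O (running total 5).
CH(OCOCH3): ester, 1 C=O (running total 6).
CH(COOH): carboxylic acid, 1 C=O (running total 7).
COOH: carboxylic acid, 1 C=O (running total 8).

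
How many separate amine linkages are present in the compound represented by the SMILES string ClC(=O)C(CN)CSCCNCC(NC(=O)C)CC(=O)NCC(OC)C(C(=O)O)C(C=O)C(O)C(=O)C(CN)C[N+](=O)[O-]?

Reading the structure from left to right:
  ClCO: –C(=O)Cl: carbonyl C bonded to C and to a halogen → acyl halide (not alkyl halide).
  CH(CH2NH2): pendant –CH2NH2: N on sp³ C, no adjacent C=O → amine.
  CH2SCH2: C–S–C linkage → sulfide (thioether).
  CH2NHCH2: C–N–C with sp³ carbons and no adjacent C=O → amine (secondary).
  CH(NHCOCH3): pendant –NHC(=O)CH3: N bonded to a carbonyl → amide (not amine).
  CH2CONHCH2: –C(=O)–N– linkage → amide (the N is not an amine).
  CH(OCH3): pendant –OCH3: C–O–C with sp³ C, no adjacent C=O → ether.
  CH(COOH): pendant –COOH: carbonyl C bonded to C and –OH → carboxylic acid.
  CH(CHO): pendant –CHO: carbonyl C bonded to C and H → aldehyde.
  CH(OH): –OH on an sp³ carbon → alcohol (secondary).
  CO: –C(=O)– with carbon on both sides → ketone.
  CH(CH2NH2): pendant –CH2NH2: N on sp³ C, no adjacent C=O → amine.
  CH2NO2: –NO2 on carbon → nitro group.
Amine appears at: CH(CH2NH2), CH2NHCH2, CH(CH2NH2) → 3.

3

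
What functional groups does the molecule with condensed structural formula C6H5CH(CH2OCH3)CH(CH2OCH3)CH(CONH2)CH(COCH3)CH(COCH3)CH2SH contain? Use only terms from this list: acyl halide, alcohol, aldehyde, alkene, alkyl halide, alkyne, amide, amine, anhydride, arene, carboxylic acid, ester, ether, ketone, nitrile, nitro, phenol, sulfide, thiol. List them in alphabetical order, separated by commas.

amide, arene, ether, ketone, thiol

Reading the structure from left to right:
  C6H5: C6H5– phenyl ring → arene.
  CH(CH2OCH3): pendant –CH2OCH3: C–O–C linkage → ether.
  CH(CH2OCH3): pendant –CH2OCH3: C–O–C linkage → ether.
  CH(CONH2): pendant –CONH2: carbonyl C bonded to C and N → amide.
  CH(COCH3): pendant –COCH3: carbonyl C bonded to two carbons → ketone.
  CH(COCH3): pendant –COCH3: carbonyl C bonded to two carbons → ketone.
  CH2SH: –SH on an sp³ carbon → thiol.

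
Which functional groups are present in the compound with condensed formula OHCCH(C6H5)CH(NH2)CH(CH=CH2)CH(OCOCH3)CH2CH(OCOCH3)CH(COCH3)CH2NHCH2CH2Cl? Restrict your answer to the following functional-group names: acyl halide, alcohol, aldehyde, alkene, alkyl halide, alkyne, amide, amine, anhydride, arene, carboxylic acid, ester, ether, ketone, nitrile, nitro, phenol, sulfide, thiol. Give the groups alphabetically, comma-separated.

aldehyde, alkene, alkyl halide, amine, arene, ester, ketone

terminal –CHO: carbonyl C bonded to H and C → aldehyde.
pendant –C6H5: benzene ring → arene.
–NH2 on an sp³ carbon with no adjacent C=O → amine.
pendant –CH=CH2: C=C double bond → alkene.
pendant –OC(=O)CH3: an acyloxy group → ester.
pendant –OC(=O)CH3: an acyloxy group → ester.
pendant –COCH3: carbonyl C bonded to two carbons → ketone.
C–N–C with sp³ carbons and no adjacent C=O → amine (secondary).
halogen on an sp³ carbon → alkyl halide.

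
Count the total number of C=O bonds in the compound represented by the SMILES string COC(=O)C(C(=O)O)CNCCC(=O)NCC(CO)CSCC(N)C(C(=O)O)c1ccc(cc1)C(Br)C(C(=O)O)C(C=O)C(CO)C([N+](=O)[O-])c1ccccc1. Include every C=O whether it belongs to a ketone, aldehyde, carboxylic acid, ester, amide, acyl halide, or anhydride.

CH3OOC: ester, 1 C=O (running total 1).
CH(COOH): carboxylic acid, 1 C=O (running total 2).
CH2CONHCH2: amide, 1 C=O (running total 3).
CH(COOH): carboxylic acid, 1 C=O (running total 4).
CH(COOH): carboxylic acid, 1 C=O (running total 5).
CH(CHO): aldehyde, 1 C=O (running total 6).

6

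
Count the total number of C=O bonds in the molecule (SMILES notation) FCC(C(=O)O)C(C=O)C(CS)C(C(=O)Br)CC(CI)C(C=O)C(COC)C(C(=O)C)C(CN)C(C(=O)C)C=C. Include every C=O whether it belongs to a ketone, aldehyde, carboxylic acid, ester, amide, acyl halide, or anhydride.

CH(COOH): carboxylic acid, 1 C=O (running total 1).
CH(CHO): aldehyde, 1 C=O (running total 2).
CH(COBr): acyl halide, 1 C=O (running total 3).
CH(CHO): aldehyde, 1 C=O (running total 4).
CH(COCH3): ketone, 1 C=O (running total 5).
CH(COCH3): ketone, 1 C=O (running total 6).

6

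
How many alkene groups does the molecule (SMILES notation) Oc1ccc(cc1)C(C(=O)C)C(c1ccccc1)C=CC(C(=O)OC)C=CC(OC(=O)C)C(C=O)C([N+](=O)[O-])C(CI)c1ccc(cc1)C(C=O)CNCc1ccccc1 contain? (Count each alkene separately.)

–OH attached directly to an aromatic ring → phenol (not alcohol); the ring itself is an arene.
pendant –COCH3: carbonyl C bonded to two carbons → ketone.
pendant –C6H5: benzene ring → arene.
C=C double bond → alkene.
pendant –COOCH3: carbonyl C bonded to C and –OCH3 → ester.
C=C double bond → alkene.
pendant –OC(=O)CH3: an acyloxy group → ester.
pendant –CHO: carbonyl C bonded to C and H → aldehyde.
–NO2 on an sp³ carbon → nitro (the N=O is not a carbonyl).
pendant –CH2X: halogen on sp³ carbon → alkyl halide.
para-disubstituted benzene ring → arene.
pendant –CHO: carbonyl C bonded to C and H → aldehyde.
C–N–C with sp³ carbons and no adjacent C=O → amine (secondary).
–C6H5 phenyl ring → arene.
Alkene appears at: CH=CH, CH=CH → 2.

2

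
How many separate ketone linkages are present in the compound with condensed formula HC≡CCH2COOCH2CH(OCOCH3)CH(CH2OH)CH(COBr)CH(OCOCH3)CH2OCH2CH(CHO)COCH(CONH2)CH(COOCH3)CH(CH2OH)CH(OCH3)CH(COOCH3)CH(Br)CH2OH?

1

C≡C triple bond → alkyne.
–C(=O)–O–C with C on the carbonyl side → ester.
pendant –OC(=O)CH3: an acyloxy group → ester.
pendant –CH2OH on an sp³ backbone C → alcohol.
pendant –C(=O)X: carbonyl C bonded to C and halogen → acyl halide.
pendant –OC(=O)CH3: an acyloxy group → ester.
C–O–C with sp³ carbons on both sides and no adjacent C=O → ether.
pendant –CHO: carbonyl C bonded to C and H → aldehyde.
–C(=O)– with carbon on both sides → ketone.
pendant –CONH2: carbonyl C bonded to C and N → amide.
pendant –COOCH3: carbonyl C bonded to C and –OCH3 → ester.
pendant –CH2OH on an sp³ backbone C → alcohol.
pendant –OCH3: C–O–C with sp³ C, no adjacent C=O → ether.
pendant –COOCH3: carbonyl C bonded to C and –OCH3 → ester.
halogen on an sp³ carbon → alkyl halide.
–OH on an sp³ carbon → alcohol.
Ketone appears at: CO → 1.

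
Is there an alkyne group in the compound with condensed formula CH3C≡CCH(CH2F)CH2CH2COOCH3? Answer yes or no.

Taking each segment in turn:
  C≡C: C≡C triple bond → alkyne.
  CH(CH2F): pendant –CH2X: halogen on sp³ carbon → alkyl halide.
  COOCH3: –C(=O)OCH3: carbonyl C bonded to C and to –OCH3 → ester (not ketone + ether).
The C≡C segment supplies the alkyne: C≡C triple bond → alkyne.

yes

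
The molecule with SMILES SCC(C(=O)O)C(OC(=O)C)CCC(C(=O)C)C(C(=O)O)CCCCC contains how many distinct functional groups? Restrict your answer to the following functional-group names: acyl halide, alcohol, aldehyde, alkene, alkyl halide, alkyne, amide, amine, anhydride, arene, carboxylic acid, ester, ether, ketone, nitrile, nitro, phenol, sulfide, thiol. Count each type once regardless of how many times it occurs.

Taking each segment in turn:
  HSCH2: –SH on an sp³ carbon → thiol.
  CH(COOH): pendant –COOH: carbonyl C bonded to C and –OH → carboxylic acid.
  CH(OCOCH3): pendant –OC(=O)CH3: an acyloxy group → ester.
  CH(COCH3): pendant –COCH3: carbonyl C bonded to two carbons → ketone.
  CH(COOH): pendant –COOH: carbonyl C bonded to C and –OH → carboxylic acid.
Distinct types present: carboxylic acid, ester, ketone, thiol.

4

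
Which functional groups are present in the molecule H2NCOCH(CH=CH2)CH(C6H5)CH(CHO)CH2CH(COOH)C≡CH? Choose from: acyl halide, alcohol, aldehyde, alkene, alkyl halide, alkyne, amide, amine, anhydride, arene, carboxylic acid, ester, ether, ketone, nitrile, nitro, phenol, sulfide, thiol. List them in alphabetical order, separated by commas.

aldehyde, alkene, alkyne, amide, arene, carboxylic acid

–C(=O)NH2: carbonyl C bonded to C and to N → amide (the N is not a separate amine).
pendant –CH=CH2: C=C double bond → alkene.
pendant –C6H5: benzene ring → arene.
pendant –CHO: carbonyl C bonded to C and H → aldehyde.
pendant –COOH: carbonyl C bonded to C and –OH → carboxylic acid.
C≡C triple bond → alkyne.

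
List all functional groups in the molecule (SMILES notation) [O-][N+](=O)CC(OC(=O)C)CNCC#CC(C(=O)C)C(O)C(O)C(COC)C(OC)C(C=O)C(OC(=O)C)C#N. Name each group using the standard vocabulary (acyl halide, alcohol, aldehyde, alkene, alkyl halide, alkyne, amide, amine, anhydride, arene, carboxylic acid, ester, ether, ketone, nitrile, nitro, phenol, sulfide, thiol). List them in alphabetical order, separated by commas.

alcohol, aldehyde, alkyne, amine, ester, ether, ketone, nitrile, nitro

–NO2 on carbon → nitro group.
pendant –OC(=O)CH3: an acyloxy group → ester.
C–N–C with sp³ carbons and no adjacent C=O → amine (secondary).
C≡C triple bond → alkyne.
pendant –COCH3: carbonyl C bonded to two carbons → ketone.
–OH on an sp³ carbon → alcohol (secondary).
–OH on an sp³ carbon → alcohol (secondary).
pendant –CH2OCH3: C–O–C linkage → ether.
pendant –OCH3: C–O–C with sp³ C, no adjacent C=O → ether.
pendant –CHO: carbonyl C bonded to C and H → aldehyde.
pendant –OC(=O)CH3: an acyloxy group → ester.
–C≡N: carbon triple-bonded to nitrogen → nitrile.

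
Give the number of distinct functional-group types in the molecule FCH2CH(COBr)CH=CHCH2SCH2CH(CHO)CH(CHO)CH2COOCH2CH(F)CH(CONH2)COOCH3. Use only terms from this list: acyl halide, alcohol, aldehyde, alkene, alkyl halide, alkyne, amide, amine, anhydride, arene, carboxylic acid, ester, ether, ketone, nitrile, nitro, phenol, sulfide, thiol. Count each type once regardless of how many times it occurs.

7

halogen on an sp³ carbon → alkyl halide.
pendant –C(=O)X: carbonyl C bonded to C and halogen → acyl halide.
C=C double bond → alkene.
C–S–C linkage → sulfide (thioether).
pendant –CHO: carbonyl C bonded to C and H → aldehyde.
pendant –CHO: carbonyl C bonded to C and H → aldehyde.
–C(=O)–O–C with C on the carbonyl side → ester.
halogen on an sp³ carbon → alkyl halide.
pendant –CONH2: carbonyl C bonded to C and N → amide.
–C(=O)OCH3: carbonyl C bonded to C and to –OCH3 → ester (not ketone + ether).
Distinct types present: acyl halide, aldehyde, alkene, alkyl halide, amide, ester, sulfide.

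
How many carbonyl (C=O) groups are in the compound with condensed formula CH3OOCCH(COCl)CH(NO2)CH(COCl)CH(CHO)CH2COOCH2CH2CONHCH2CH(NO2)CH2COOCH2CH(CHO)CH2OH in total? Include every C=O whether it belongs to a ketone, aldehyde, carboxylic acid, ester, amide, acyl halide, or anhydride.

8

CH3OOC: ester, 1 C=O (running total 1).
CH(COCl): acyl halide, 1 C=O (running total 2).
CH(COCl): acyl halide, 1 C=O (running total 3).
CH(CHO): aldehyde, 1 C=O (running total 4).
CH2COOCH2: ester, 1 C=O (running total 5).
CH2CONHCH2: amide, 1 C=O (running total 6).
CH2COOCH2: ester, 1 C=O (running total 7).
CH(CHO): aldehyde, 1 C=O (running total 8).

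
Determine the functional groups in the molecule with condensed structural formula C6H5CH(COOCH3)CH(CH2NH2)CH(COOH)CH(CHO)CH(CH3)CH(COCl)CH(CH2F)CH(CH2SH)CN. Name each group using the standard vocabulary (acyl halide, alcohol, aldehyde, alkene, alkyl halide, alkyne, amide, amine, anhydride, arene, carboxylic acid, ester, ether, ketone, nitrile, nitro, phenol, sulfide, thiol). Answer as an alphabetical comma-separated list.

acyl halide, aldehyde, alkyl halide, amine, arene, carboxylic acid, ester, nitrile, thiol

Taking each segment in turn:
  C6H5: C6H5– phenyl ring → arene.
  CH(COOCH3): pendant –COOCH3: carbonyl C bonded to C and –OCH3 → ester.
  CH(CH2NH2): pendant –CH2NH2: N on sp³ C, no adjacent C=O → amine.
  CH(COOH): pendant –COOH: carbonyl C bonded to C and –OH → carboxylic acid.
  CH(CHO): pendant –CHO: carbonyl C bonded to C and H → aldehyde.
  CH(COCl): pendant –C(=O)X: carbonyl C bonded to C and halogen → acyl halide.
  CH(CH2F): pendant –CH2X: halogen on sp³ carbon → alkyl halide.
  CH(CH2SH): pendant –CH2SH → thiol.
  CN: –C≡N: carbon triple-bonded to nitrogen → nitrile.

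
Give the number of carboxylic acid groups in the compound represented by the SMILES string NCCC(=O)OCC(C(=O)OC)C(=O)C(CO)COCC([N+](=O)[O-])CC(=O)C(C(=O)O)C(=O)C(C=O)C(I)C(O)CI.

–NH2 on an sp³ carbon with no adjacent C=O → amine.
–C(=O)–O–C with C on the carbonyl side → ester.
pendant –COOCH3: carbonyl C bonded to C and –OCH3 → ester.
–C(=O)– with carbon on both sides → ketone.
pendant –CH2OH on an sp³ backbone C → alcohol.
C–O–C with sp³ carbons on both sides and no adjacent C=O → ether.
–NO2 on an sp³ carbon → nitro (the N=O is not a carbonyl).
–C(=O)– with carbon on both sides → ketone.
pendant –COOH: carbonyl C bonded to C and –OH → carboxylic acid.
–C(=O)– with carbon on both sides → ketone.
pendant –CHO: carbonyl C bonded to C and H → aldehyde.
halogen on an sp³ carbon → alkyl halide.
–OH on an sp³ carbon → alcohol (secondary).
halogen on an sp³ carbon → alkyl halide.
Carboxylic acid appears at: CH(COOH) → 1.

1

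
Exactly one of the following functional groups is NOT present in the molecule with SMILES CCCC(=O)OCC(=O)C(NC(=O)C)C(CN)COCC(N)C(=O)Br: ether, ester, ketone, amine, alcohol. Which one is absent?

ketone: present (CO — –C(=O)– with carbon on both sides → ketone).
ether: present (CH2OCH2 — C–O–C with sp³ carbons on both sides and no adjacent C=O → ether).
ester: present (CH2COOCH2 — –C(=O)–O–C with C on the carbonyl side → ester).
amine: present (CH(CH2NH2) — pendant –CH2NH2: N on sp³ C, no adjacent C=O → amine).
alcohol: no segment matches this pattern.

alcohol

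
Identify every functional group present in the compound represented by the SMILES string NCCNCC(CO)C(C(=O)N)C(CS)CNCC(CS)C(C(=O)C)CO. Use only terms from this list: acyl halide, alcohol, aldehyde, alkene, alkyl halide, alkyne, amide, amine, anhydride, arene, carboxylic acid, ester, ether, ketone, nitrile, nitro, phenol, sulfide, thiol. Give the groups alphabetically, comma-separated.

alcohol, amide, amine, ketone, thiol

Taking each segment in turn:
  H2NCH2: –NH2 on an sp³ carbon with no adjacent C=O → amine.
  CH2NHCH2: C–N–C with sp³ carbons and no adjacent C=O → amine (secondary).
  CH(CH2OH): pendant –CH2OH on an sp³ backbone C → alcohol.
  CH(CONH2): pendant –CONH2: carbonyl C bonded to C and N → amide.
  CH(CH2SH): pendant –CH2SH → thiol.
  CH2NHCH2: C–N–C with sp³ carbons and no adjacent C=O → amine (secondary).
  CH(CH2SH): pendant –CH2SH → thiol.
  CH(COCH3): pendant –COCH3: carbonyl C bonded to two carbons → ketone.
  CH2OH: –OH on an sp³ carbon → alcohol.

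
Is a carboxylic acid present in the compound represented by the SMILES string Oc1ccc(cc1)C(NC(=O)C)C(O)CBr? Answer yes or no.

no

–OH attached directly to an aromatic ring → phenol (not alcohol); the ring itself is an arene.
pendant –NHC(=O)CH3: N bonded to a carbonyl → amide (not amine).
–OH on an sp³ carbon → alcohol (secondary).
halogen on an sp³ carbon → alkyl halide.
In CH(NHCOCH3), the carbonyl is bonded to nitrogen, not to –OH; that is an amide.
The groups actually present are: alcohol, alkyl halide, amide, arene, phenol.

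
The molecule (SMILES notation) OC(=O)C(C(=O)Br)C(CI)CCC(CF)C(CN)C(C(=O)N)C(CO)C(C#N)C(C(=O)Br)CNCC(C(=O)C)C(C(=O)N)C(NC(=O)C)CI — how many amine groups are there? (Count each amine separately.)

–COOH: carbonyl C bonded to –OH and C → carboxylic acid (the –OH is not a separate alcohol).
pendant –C(=O)X: carbonyl C bonded to C and halogen → acyl halide.
pendant –CH2X: halogen on sp³ carbon → alkyl halide.
pendant –CH2X: halogen on sp³ carbon → alkyl halide.
pendant –CH2NH2: N on sp³ C, no adjacent C=O → amine.
pendant –CONH2: carbonyl C bonded to C and N → amide.
pendant –CH2OH on an sp³ backbone C → alcohol.
pendant –C≡N: nitrile.
pendant –C(=O)X: carbonyl C bonded to C and halogen → acyl halide.
C–N–C with sp³ carbons and no adjacent C=O → amine (secondary).
pendant –COCH3: carbonyl C bonded to two carbons → ketone.
pendant –CONH2: carbonyl C bonded to C and N → amide.
pendant –NHC(=O)CH3: N bonded to a carbonyl → amide (not amine).
halogen on an sp³ carbon → alkyl halide.
Amine appears at: CH(CH2NH2), CH2NHCH2 → 2.

2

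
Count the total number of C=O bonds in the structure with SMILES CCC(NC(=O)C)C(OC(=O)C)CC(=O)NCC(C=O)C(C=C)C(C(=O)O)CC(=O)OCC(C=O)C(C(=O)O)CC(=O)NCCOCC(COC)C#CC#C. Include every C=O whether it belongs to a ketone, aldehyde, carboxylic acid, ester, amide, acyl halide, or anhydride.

CH(NHCOCH3): amide, 1 C=O (running total 1).
CH(OCOCH3): ester, 1 C=O (running total 2).
CH2CONHCH2: amide, 1 C=O (running total 3).
CH(CHO): aldehyde, 1 C=O (running total 4).
CH(COOH): carboxylic acid, 1 C=O (running total 5).
CH2COOCH2: ester, 1 C=O (running total 6).
CH(CHO): aldehyde, 1 C=O (running total 7).
CH(COOH): carboxylic acid, 1 C=O (running total 8).
CH2CONHCH2: amide, 1 C=O (running total 9).

9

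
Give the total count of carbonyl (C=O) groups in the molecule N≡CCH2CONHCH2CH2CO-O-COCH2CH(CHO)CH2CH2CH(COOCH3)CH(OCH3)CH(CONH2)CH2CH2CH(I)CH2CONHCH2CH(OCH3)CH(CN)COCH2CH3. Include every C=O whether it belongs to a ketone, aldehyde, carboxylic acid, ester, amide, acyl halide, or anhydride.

8

CH2CONHCH2: amide, 1 C=O (running total 1).
CH2CO-O-COCH2: anhydride, 2 C=O (running total 3).
CH(CHO): aldehyde, 1 C=O (running total 4).
CH(COOCH3): ester, 1 C=O (running total 5).
CH(CONH2): amide, 1 C=O (running total 6).
CH2CONHCH2: amide, 1 C=O (running total 7).
CO: ketone, 1 C=O (running total 8).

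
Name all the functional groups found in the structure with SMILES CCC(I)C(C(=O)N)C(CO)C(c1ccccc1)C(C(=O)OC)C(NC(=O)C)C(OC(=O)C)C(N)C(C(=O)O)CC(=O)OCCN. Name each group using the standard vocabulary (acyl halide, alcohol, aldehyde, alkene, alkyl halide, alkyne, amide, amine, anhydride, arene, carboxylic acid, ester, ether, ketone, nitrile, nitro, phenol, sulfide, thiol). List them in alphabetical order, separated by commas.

Reading the structure from left to right:
  CH(I): halogen on an sp³ carbon → alkyl halide.
  CH(CONH2): pendant –CONH2: carbonyl C bonded to C and N → amide.
  CH(CH2OH): pendant –CH2OH on an sp³ backbone C → alcohol.
  CH(C6H5): pendant –C6H5: benzene ring → arene.
  CH(COOCH3): pendant –COOCH3: carbonyl C bonded to C and –OCH3 → ester.
  CH(NHCOCH3): pendant –NHC(=O)CH3: N bonded to a carbonyl → amide (not amine).
  CH(OCOCH3): pendant –OC(=O)CH3: an acyloxy group → ester.
  CH(NH2): –NH2 on an sp³ carbon with no adjacent C=O → amine.
  CH(COOH): pendant –COOH: carbonyl C bonded to C and –OH → carboxylic acid.
  CH2COOCH2: –C(=O)–O–C with C on the carbonyl side → ester.
  CH2NH2: –NH2 on an sp³ carbon with no adjacent C=O → amine.

alcohol, alkyl halide, amide, amine, arene, carboxylic acid, ester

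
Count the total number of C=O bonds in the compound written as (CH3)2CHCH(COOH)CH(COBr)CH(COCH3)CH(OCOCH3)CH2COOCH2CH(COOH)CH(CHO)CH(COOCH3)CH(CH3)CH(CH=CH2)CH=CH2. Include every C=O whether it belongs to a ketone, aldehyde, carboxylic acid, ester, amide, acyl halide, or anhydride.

CH(COOH): carboxylic acid, 1 C=O (running total 1).
CH(COBr): acyl halide, 1 C=O (running total 2).
CH(COCH3): ketone, 1 C=O (running total 3).
CH(OCOCH3): ester, 1 C=O (running total 4).
CH2COOCH2: ester, 1 C=O (running total 5).
CH(COOH): carboxylic acid, 1 C=O (running total 6).
CH(CHO): aldehyde, 1 C=O (running total 7).
CH(COOCH3): ester, 1 C=O (running total 8).

8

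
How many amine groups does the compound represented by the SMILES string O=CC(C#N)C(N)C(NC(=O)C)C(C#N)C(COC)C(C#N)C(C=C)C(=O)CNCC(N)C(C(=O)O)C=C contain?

terminal –CHO: carbonyl C bonded to H and C → aldehyde.
pendant –C≡N: nitrile.
–NH2 on an sp³ carbon with no adjacent C=O → amine.
pendant –NHC(=O)CH3: N bonded to a carbonyl → amide (not amine).
pendant –C≡N: nitrile.
pendant –CH2OCH3: C–O–C linkage → ether.
pendant –C≡N: nitrile.
pendant –CH=CH2: C=C double bond → alkene.
–C(=O)– with carbon on both sides → ketone.
C–N–C with sp³ carbons and no adjacent C=O → amine (secondary).
–NH2 on an sp³ carbon with no adjacent C=O → amine.
pendant –COOH: carbonyl C bonded to C and –OH → carboxylic acid.
C=C double bond → alkene.
Amine appears at: CH(NH2), CH2NHCH2, CH(NH2) → 3.

3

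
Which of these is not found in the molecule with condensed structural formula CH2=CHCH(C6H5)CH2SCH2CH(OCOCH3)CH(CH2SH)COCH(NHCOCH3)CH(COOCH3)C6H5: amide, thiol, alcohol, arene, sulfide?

thiol: present (CH(CH2SH) — pendant –CH2SH → thiol).
arene: present (CH(C6H5) — pendant –C6H5: benzene ring → arene).
sulfide: present (CH2SCH2 — C–S–C linkage → sulfide (thioether)).
amide: present (CH(NHCOCH3) — pendant –NHC(=O)CH3: N bonded to a carbonyl → amide (not amine)).
alcohol: no segment matches this pattern.

alcohol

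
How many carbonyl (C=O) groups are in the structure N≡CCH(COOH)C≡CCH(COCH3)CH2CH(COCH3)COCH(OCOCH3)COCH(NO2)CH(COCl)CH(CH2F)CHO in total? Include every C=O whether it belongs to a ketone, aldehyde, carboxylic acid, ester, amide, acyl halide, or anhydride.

CH(COOH): carboxylic acid, 1 C=O (running total 1).
CH(COCH3): ketone, 1 C=O (running total 2).
CH(COCH3): ketone, 1 C=O (running total 3).
CO: ketone, 1 C=O (running total 4).
CH(OCOCH3): ester, 1 C=O (running total 5).
CO: ketone, 1 C=O (running total 6).
CH(COCl): acyl halide, 1 C=O (running total 7).
CHO: aldehyde, 1 C=O (running total 8).

8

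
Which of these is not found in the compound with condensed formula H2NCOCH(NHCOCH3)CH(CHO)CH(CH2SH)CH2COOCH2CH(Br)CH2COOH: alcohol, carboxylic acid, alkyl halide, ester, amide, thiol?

alkyl halide: present (CH(Br) — halogen on an sp³ carbon → alkyl halide).
ester: present (CH2COOCH2 — –C(=O)–O–C with C on the carbonyl side → ester).
amide: present (H2NCO — –C(=O)NH2: carbonyl C bonded to C and to N → amide (the N is not a separate amine)).
thiol: present (CH(CH2SH) — pendant –CH2SH → thiol).
carboxylic acid: present (COOH — –COOH: carbonyl C bonded to –OH and C → carboxylic acid (the –OH is not a separate alcohol)).
alcohol: absent. In COOH, the –OH sits on a carbonyl carbon, making it part of a carboxylic acid, not an alcohol.

alcohol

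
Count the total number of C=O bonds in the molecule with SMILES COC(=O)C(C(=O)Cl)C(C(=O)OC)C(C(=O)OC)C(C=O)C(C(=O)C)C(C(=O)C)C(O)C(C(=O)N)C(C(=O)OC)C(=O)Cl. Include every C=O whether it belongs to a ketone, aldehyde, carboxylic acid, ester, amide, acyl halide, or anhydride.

CH3OOC: ester, 1 C=O (running total 1).
CH(COCl): acyl halide, 1 C=O (running total 2).
CH(COOCH3): ester, 1 C=O (running total 3).
CH(COOCH3): ester, 1 C=O (running total 4).
CH(CHO): aldehyde, 1 C=O (running total 5).
CH(COCH3): ketone, 1 C=O (running total 6).
CH(COCH3): ketone, 1 C=O (running total 7).
CH(CONH2): amide, 1 C=O (running total 8).
CH(COOCH3): ester, 1 C=O (running total 9).
COCl: acyl halide, 1 C=O (running total 10).

10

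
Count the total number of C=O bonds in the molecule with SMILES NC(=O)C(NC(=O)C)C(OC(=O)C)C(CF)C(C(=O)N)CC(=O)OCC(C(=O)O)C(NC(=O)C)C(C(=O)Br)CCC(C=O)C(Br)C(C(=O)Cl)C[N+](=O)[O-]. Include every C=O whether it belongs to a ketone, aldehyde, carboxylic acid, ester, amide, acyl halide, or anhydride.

H2NCO: amide, 1 C=O (running total 1).
CH(NHCOCH3): amide, 1 C=O (running total 2).
CH(OCOCH3): ester, 1 C=O (running total 3).
CH(CONH2): amide, 1 C=O (running total 4).
CH2COOCH2: ester, 1 C=O (running total 5).
CH(COOH): carboxylic acid, 1 C=O (running total 6).
CH(NHCOCH3): amide, 1 C=O (running total 7).
CH(COBr): acyl halide, 1 C=O (running total 8).
CH(CHO): aldehyde, 1 C=O (running total 9).
CH(COCl): acyl halide, 1 C=O (running total 10).

10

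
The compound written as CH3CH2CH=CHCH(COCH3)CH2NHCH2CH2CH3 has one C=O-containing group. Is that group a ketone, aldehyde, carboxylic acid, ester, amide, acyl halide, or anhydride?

ketone

The carbonyl is in the CH(COCH3) segment: pendant –COCH3: carbonyl C bonded to two carbons → ketone.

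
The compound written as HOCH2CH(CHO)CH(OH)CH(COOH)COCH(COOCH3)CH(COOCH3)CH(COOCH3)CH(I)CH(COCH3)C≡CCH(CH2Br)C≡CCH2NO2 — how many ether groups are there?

HO– on an sp³ carbon → alcohol.
pendant –CHO: carbonyl C bonded to C and H → aldehyde.
–OH on an sp³ carbon → alcohol (secondary).
pendant –COOH: carbonyl C bonded to C and –OH → carboxylic acid.
–C(=O)– with carbon on both sides → ketone.
pendant –COOCH3: carbonyl C bonded to C and –OCH3 → ester.
pendant –COOCH3: carbonyl C bonded to C and –OCH3 → ester.
pendant –COOCH3: carbonyl C bonded to C and –OCH3 → ester.
halogen on an sp³ carbon → alkyl halide.
pendant –COCH3: carbonyl C bonded to two carbons → ketone.
C≡C triple bond → alkyne.
pendant –CH2X: halogen on sp³ carbon → alkyl halide.
C≡C triple bond → alkyne.
–NO2 on carbon → nitro group.
No segment is a ether: HOCH2 is alcohol, not ether; CH(OH) is alcohol, not ether; CH(COOCH3) is ester, not ether. → 0.

0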